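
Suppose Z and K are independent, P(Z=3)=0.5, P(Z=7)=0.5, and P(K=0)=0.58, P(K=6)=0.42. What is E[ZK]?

12.6

E[ZK] = Σ_z Σ_k zk · P(Z=z)P(K=k)
 = 0·0.29 + 18·0.21 + 0·0.29 + 42·0.21
 = 0 + 3.78 + 0 + 8.82
 = 12.6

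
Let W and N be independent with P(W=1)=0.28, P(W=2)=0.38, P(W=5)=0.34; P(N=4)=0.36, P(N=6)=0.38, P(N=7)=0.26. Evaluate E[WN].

E[WN] = Σ_w Σ_n wn · P(W=w)P(N=n)
 = 4·0.1008 + 6·0.1064 + 7·0.0728 + 8·0.1368 + 12·0.1444 + 14·0.0988 + 20·0.1224 + 30·0.1292 + 35·0.0884
 = 0.4032 + 0.6384 + 0.5096 + 1.0944 + 1.7328 + 1.3832 + 2.448 + 3.876 + 3.094
 = 15.1796

15.1796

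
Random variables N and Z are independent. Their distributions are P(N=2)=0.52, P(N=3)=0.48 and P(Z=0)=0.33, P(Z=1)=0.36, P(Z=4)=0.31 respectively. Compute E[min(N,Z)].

1.1288

E[min(N,Z)] = Σ_n Σ_z min(n,z) · P(N=n)P(Z=z)
 = 0·0.1716 + 1·0.1872 + 2·0.1612 + 0·0.1584 + 1·0.1728 + 3·0.1488
 = 0 + 0.1872 + 0.3224 + 0 + 0.1728 + 0.4464
 = 1.1288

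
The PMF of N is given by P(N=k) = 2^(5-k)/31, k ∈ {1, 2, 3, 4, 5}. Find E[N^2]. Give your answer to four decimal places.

4.5484

E[N^2] = Σ n^2·P(N=n)
 = 1·16/31 + 4·8/31 + 9·4/31 + 16·2/31 + 25·1/31
 = 16/31 + 32/31 + 36/31 + 32/31 + 25/31
 = 141/31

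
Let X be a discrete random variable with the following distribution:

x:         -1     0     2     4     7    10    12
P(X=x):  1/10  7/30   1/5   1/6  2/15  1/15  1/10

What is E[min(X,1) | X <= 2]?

0.1875

P(X <= 2) = 1/10 + 7/30 + 1/5 = 8/15.
E[min(X,1) | X <= 2] = [(-1)·1/10 + 0·7/30 + 1·1/5] / (8/15)
 = 1/10 / (8/15)
 = 3/16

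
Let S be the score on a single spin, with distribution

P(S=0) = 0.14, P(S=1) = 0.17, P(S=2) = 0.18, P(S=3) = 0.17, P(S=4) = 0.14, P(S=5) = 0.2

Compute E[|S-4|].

E[|S-4|] = Σ |s-4|·P(S=s)
 = 4·0.14 + 3·0.17 + 2·0.18 + 1·0.17 + 0·0.14 + 1·0.2
 = 0.56 + 0.51 + 0.36 + 0.17 + 0 + 0.2
 = 1.8

1.8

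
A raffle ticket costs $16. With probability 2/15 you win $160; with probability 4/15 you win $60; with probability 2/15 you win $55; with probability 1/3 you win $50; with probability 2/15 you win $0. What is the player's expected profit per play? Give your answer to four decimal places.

E[payout] = 160·2/15 + 60·4/15 + 55·2/15 + 50·1/3 + 0·2/15
 = 64/3 + 16 + 22/3 + 50/3 + 0
 = 184/3
Net = 184/3 - 16 = 136/3

45.3333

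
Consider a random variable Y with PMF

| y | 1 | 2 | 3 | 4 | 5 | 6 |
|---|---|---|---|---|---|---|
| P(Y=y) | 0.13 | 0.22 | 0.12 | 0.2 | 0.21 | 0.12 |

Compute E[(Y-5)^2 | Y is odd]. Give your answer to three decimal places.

5.565

P(Y is odd) = 0.13 + 0.12 + 0.21 = 0.46.
E[(Y-5)^2 | Y is odd] = [16·0.13 + 4·0.12 + 0·0.21] / 0.46
 = 2.56 / 0.46
 = 128/23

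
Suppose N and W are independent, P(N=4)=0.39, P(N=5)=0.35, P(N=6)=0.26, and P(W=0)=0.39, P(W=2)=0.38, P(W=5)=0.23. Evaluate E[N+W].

6.78

E[N+W] = Σ_n Σ_w (n+w) · P(N=n)P(W=w)
 = 4·0.1521 + 6·0.1482 + 9·0.0897 + 5·0.1365 + 7·0.133 + 10·0.0805 + 6·0.1014 + 8·0.0988 + 11·0.0598
 = 0.6084 + 0.8892 + 0.8073 + 0.6825 + 0.931 + 0.805 + 0.6084 + 0.7904 + 0.6578
 = 6.78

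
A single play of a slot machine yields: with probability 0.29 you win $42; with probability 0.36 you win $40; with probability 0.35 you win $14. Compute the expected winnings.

E[payout] = 42·0.29 + 40·0.36 + 14·0.35
 = 12.18 + 14.4 + 4.9
 = 31.48

31.48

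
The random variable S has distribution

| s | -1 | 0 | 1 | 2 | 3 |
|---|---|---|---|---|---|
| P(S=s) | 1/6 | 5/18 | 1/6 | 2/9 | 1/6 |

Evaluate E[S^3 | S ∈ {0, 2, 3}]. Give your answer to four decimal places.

9.4167

P(S ∈ {0, 2, 3}) = 5/18 + 2/9 + 1/6 = 2/3.
E[S^3 | S ∈ {0, 2, 3}] = [0·5/18 + 8·2/9 + 27·1/6] / (2/3)
 = 113/18 / (2/3)
 = 113/12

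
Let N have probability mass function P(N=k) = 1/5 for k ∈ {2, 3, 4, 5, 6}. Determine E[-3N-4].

-16

E[-3N-4] = Σ (-3n-4)·P(N=n)
 = (-10)·1/5 + (-13)·1/5 + (-16)·1/5 + (-19)·1/5 + (-22)·1/5
 = (-2) + (-13/5) + (-16/5) + (-19/5) + (-22/5)
 = -16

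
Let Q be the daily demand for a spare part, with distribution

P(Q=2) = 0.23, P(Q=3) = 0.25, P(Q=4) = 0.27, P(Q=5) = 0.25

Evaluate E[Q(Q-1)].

10.2

E[Q(Q-1)] = Σ q(q-1)·P(Q=q)
 = 2·0.23 + 6·0.25 + 12·0.27 + 20·0.25
 = 0.46 + 1.5 + 3.24 + 5
 = 10.2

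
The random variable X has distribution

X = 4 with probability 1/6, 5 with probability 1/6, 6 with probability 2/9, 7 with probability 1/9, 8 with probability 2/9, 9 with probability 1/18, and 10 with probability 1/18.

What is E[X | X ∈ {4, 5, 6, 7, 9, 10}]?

P(X ∈ {4, 5, 6, 7, 9, 10}) = 1/6 + 1/6 + 2/9 + 1/9 + 1/18 + 1/18 = 7/9.
E[X | X ∈ {4, 5, 6, 7, 9, 10}] = [4·1/6 + 5·1/6 + 6·2/9 + 7·1/9 + 9·1/18 + 10·1/18] / (7/9)
 = 14/3 / (7/9)
 = 6

6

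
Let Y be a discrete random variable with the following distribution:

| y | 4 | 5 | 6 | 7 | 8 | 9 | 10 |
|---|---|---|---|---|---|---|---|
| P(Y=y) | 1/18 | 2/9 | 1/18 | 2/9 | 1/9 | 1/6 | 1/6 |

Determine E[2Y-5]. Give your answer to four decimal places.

E[2Y-5] = Σ (2y-5)·P(Y=y)
 = 3·1/18 + 5·2/9 + 7·1/18 + 9·2/9 + 11·1/9 + 13·1/6 + 15·1/6
 = 1/6 + 10/9 + 7/18 + 2 + 11/9 + 13/6 + 5/2
 = 86/9

9.5556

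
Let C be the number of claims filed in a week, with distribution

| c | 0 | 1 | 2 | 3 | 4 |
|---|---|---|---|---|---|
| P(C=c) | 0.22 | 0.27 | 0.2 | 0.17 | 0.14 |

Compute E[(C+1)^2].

E[(C+1)^2] = Σ (c+1)^2·P(C=c)
 = 1·0.22 + 4·0.27 + 9·0.2 + 16·0.17 + 25·0.14
 = 0.22 + 1.08 + 1.8 + 2.72 + 3.5
 = 9.32

9.32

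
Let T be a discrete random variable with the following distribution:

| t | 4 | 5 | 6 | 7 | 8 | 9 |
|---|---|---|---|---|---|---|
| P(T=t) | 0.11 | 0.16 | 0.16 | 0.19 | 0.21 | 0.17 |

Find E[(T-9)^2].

7.72

E[(T-9)^2] = Σ (t-9)^2·P(T=t)
 = 25·0.11 + 16·0.16 + 9·0.16 + 4·0.19 + 1·0.21 + 0·0.17
 = 2.75 + 2.56 + 1.44 + 0.76 + 0.21 + 0
 = 7.72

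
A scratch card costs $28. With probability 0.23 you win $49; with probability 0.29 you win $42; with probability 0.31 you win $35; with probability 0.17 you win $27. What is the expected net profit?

E[payout] = 49·0.23 + 42·0.29 + 35·0.31 + 27·0.17
 = 11.27 + 12.18 + 10.85 + 4.59
 = 38.89
Net = 38.89 - 28 = 10.89

10.89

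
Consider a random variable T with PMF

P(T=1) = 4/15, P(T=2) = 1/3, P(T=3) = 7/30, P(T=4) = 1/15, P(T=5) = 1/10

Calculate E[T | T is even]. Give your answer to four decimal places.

P(T is even) = 1/3 + 1/15 = 2/5.
E[T | T is even] = [2·1/3 + 4·1/15] / (2/5)
 = 14/15 / (2/5)
 = 7/3

2.3333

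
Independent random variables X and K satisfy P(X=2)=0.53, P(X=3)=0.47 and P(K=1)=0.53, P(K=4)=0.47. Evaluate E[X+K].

E[X+K] = Σ_x Σ_k (x+k) · P(X=x)P(K=k)
 = 3·0.2809 + 6·0.2491 + 4·0.2491 + 7·0.2209
 = 0.8427 + 1.4946 + 0.9964 + 1.5463
 = 4.88

4.88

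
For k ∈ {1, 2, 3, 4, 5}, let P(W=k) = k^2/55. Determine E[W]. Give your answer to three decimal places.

4.091

E[W] = Σ w·P(W=w)
 = 1·1/55 + 2·4/55 + 3·9/55 + 4·16/55 + 5·5/11
 = 1/55 + 8/55 + 27/55 + 64/55 + 25/11
 = 45/11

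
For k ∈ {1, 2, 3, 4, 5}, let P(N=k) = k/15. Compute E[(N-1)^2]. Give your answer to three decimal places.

8.667

E[(N-1)^2] = Σ (n-1)^2·P(N=n)
 = 0·1/15 + 1·2/15 + 4·1/5 + 9·4/15 + 16·1/3
 = 0 + 2/15 + 4/5 + 12/5 + 16/3
 = 26/3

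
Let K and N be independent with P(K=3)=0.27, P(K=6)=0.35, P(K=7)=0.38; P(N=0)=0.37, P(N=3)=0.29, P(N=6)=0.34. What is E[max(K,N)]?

5.8454

E[max(K,N)] = Σ_k Σ_n max(k,n) · P(K=k)P(N=n)
 = 3·0.0999 + 3·0.0783 + 6·0.0918 + 6·0.1295 + 6·0.1015 + 6·0.119 + 7·0.1406 + 7·0.1102 + 7·0.1292
 = 0.2997 + 0.2349 + 0.5508 + 0.777 + 0.609 + 0.714 + 0.9842 + 0.7714 + 0.9044
 = 5.8454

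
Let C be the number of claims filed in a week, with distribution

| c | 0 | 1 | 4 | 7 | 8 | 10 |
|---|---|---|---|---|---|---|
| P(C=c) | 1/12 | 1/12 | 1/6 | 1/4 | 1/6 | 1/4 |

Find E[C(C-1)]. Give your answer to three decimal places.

44.333

E[C(C-1)] = Σ c(c-1)·P(C=c)
 = 0·1/12 + 0·1/12 + 12·1/6 + 42·1/4 + 56·1/6 + 90·1/4
 = 0 + 0 + 2 + 21/2 + 28/3 + 45/2
 = 133/3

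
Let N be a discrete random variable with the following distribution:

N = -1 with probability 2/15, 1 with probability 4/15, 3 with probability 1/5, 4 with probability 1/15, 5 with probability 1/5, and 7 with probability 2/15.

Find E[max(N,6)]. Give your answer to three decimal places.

6.133

E[max(N,6)] = Σ max(n,6)·P(N=n)
 = 6·2/15 + 6·4/15 + 6·1/5 + 6·1/15 + 6·1/5 + 7·2/15
 = 4/5 + 8/5 + 6/5 + 2/5 + 6/5 + 14/15
 = 92/15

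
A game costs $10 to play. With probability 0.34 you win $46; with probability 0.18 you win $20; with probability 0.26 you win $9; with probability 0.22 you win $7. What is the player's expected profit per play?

13.12

E[payout] = 46·0.34 + 20·0.18 + 9·0.26 + 7·0.22
 = 15.64 + 3.6 + 2.34 + 1.54
 = 23.12
Net = 23.12 - 10 = 13.12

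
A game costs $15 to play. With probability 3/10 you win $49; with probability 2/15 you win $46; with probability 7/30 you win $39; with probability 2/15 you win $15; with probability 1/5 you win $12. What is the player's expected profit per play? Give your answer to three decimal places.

E[payout] = 49·3/10 + 46·2/15 + 39·7/30 + 15·2/15 + 12·1/5
 = 147/10 + 92/15 + 91/10 + 2 + 12/5
 = 103/3
Net = 103/3 - 15 = 58/3

19.333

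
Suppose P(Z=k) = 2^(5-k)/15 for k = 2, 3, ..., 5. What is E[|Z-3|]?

0.8

E[|Z-3|] = Σ |z-3|·P(Z=z)
 = 1·8/15 + 0·4/15 + 1·2/15 + 2·1/15
 = 8/15 + 0 + 2/15 + 2/15
 = 4/5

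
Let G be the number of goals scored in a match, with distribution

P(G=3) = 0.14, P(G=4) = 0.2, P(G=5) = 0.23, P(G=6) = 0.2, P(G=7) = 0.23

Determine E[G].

5.18

E[G] = Σ g·P(G=g)
 = 3·0.14 + 4·0.2 + 5·0.23 + 6·0.2 + 7·0.23
 = 0.42 + 0.8 + 1.15 + 1.2 + 1.61
 = 5.18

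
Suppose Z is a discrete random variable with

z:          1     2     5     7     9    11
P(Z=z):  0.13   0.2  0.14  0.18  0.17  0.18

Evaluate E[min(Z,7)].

E[min(Z,7)] = Σ min(z,7)·P(Z=z)
 = 1·0.13 + 2·0.2 + 5·0.14 + 7·0.18 + 7·0.17 + 7·0.18
 = 0.13 + 0.4 + 0.7 + 1.26 + 1.19 + 1.26
 = 4.94

4.94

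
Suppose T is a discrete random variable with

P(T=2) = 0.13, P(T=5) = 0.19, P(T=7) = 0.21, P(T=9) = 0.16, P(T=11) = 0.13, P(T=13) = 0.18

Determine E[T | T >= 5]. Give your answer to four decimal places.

P(T >= 5) = 0.19 + 0.21 + 0.16 + 0.13 + 0.18 = 0.87.
E[T | T >= 5] = [5·0.19 + 7·0.21 + 9·0.16 + 11·0.13 + 13·0.18] / 0.87
 = 7.63 / 0.87
 = 763/87

8.7701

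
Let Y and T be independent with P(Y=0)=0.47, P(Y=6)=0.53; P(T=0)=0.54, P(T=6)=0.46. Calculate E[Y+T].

E[Y+T] = Σ_y Σ_t (y+t) · P(Y=y)P(T=t)
 = 0·0.2538 + 6·0.2162 + 6·0.2862 + 12·0.2438
 = 0 + 1.2972 + 1.7172 + 2.9256
 = 5.94

5.94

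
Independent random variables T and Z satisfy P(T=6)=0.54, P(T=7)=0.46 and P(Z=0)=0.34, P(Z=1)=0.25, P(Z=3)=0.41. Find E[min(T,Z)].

1.48

E[min(T,Z)] = Σ_t Σ_z min(t,z) · P(T=t)P(Z=z)
 = 0·0.1836 + 1·0.135 + 3·0.2214 + 0·0.1564 + 1·0.115 + 3·0.1886
 = 0 + 0.135 + 0.6642 + 0 + 0.115 + 0.5658
 = 1.48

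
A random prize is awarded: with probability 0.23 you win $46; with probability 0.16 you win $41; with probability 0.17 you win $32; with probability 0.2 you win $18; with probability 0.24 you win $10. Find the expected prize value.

28.58

E[payout] = 46·0.23 + 41·0.16 + 32·0.17 + 18·0.2 + 10·0.24
 = 10.58 + 6.56 + 5.44 + 3.6 + 2.4
 = 28.58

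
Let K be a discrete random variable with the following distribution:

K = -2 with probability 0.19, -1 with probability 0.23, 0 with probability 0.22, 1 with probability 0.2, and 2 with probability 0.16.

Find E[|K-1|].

E[|K-1|] = Σ |k-1|·P(K=k)
 = 3·0.19 + 2·0.23 + 1·0.22 + 0·0.2 + 1·0.16
 = 0.57 + 0.46 + 0.22 + 0 + 0.16
 = 1.41

1.41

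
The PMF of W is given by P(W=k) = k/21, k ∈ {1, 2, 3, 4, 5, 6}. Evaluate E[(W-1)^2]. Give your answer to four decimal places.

E[(W-1)^2] = Σ (w-1)^2·P(W=w)
 = 0·1/21 + 1·2/21 + 4·1/7 + 9·4/21 + 16·5/21 + 25·2/7
 = 0 + 2/21 + 4/7 + 12/7 + 80/21 + 50/7
 = 40/3

13.3333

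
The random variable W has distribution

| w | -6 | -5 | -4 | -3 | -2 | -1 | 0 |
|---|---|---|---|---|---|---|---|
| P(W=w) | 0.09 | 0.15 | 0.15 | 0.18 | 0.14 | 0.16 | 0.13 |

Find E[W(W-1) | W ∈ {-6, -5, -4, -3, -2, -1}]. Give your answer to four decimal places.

16.7816

P(W ∈ {-6, -5, -4, -3, -2, -1}) = 0.09 + 0.15 + 0.15 + 0.18 + 0.14 + 0.16 = 0.87.
E[W(W-1) | W ∈ {-6, -5, -4, -3, -2, -1}] = [42·0.09 + 30·0.15 + 20·0.15 + 12·0.18 + 6·0.14 + 2·0.16] / 0.87
 = 14.6 / 0.87
 = 1460/87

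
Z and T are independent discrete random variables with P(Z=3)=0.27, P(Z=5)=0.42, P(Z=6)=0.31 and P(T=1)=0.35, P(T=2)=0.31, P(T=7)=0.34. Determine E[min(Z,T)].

2.5918

E[min(Z,T)] = Σ_z Σ_t min(z,t) · P(Z=z)P(T=t)
 = 1·0.0945 + 2·0.0837 + 3·0.0918 + 1·0.147 + 2·0.1302 + 5·0.1428 + 1·0.1085 + 2·0.0961 + 6·0.1054
 = 0.0945 + 0.1674 + 0.2754 + 0.147 + 0.2604 + 0.714 + 0.1085 + 0.1922 + 0.6324
 = 2.5918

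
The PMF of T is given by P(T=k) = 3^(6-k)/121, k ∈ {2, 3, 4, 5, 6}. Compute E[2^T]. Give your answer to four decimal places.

6.9752

E[2^T] = Σ 2^t·P(T=t)
 = 4·81/121 + 8·27/121 + 16·9/121 + 32·3/121 + 64·1/121
 = 324/121 + 216/121 + 144/121 + 96/121 + 64/121
 = 844/121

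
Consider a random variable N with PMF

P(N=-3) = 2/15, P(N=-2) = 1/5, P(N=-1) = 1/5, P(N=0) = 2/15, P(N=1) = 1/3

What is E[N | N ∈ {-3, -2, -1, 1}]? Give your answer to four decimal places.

-0.7692

P(N ∈ {-3, -2, -1, 1}) = 2/15 + 1/5 + 1/5 + 1/3 = 13/15.
E[N | N ∈ {-3, -2, -1, 1}] = [(-3)·2/15 + (-2)·1/5 + (-1)·1/5 + 1·1/3] / (13/15)
 = -2/3 / (13/15)
 = -10/13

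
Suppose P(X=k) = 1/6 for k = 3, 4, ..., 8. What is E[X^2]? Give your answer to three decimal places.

33.167

E[X^2] = Σ x^2·P(X=x)
 = 9·1/6 + 16·1/6 + 25·1/6 + 36·1/6 + 49·1/6 + 64·1/6
 = 3/2 + 8/3 + 25/6 + 6 + 49/6 + 32/3
 = 199/6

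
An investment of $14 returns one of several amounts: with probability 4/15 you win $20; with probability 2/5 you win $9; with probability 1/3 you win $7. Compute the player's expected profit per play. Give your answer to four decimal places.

E[payout] = 20·4/15 + 9·2/5 + 7·1/3
 = 16/3 + 18/5 + 7/3
 = 169/15
Net = 169/15 - 14 = -41/15

-2.7333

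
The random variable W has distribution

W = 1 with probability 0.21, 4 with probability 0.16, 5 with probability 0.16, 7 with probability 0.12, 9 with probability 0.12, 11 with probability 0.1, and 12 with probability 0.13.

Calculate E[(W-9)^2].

22.05

E[(W-9)^2] = Σ (w-9)^2·P(W=w)
 = 64·0.21 + 25·0.16 + 16·0.16 + 4·0.12 + 0·0.12 + 4·0.1 + 9·0.13
 = 13.44 + 4 + 2.56 + 0.48 + 0 + 0.4 + 1.17
 = 22.05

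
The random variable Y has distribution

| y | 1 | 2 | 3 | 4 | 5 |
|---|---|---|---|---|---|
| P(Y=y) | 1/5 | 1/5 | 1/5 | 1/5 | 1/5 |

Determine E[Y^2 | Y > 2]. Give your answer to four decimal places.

P(Y > 2) = 1/5 + 1/5 + 1/5 = 3/5.
E[Y^2 | Y > 2] = [9·1/5 + 16·1/5 + 25·1/5] / (3/5)
 = 10 / (3/5)
 = 50/3

16.6667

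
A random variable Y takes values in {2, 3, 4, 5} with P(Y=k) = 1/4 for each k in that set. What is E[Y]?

E[Y] = Σ y·P(Y=y)
 = 2·1/4 + 3·1/4 + 4·1/4 + 5·1/4
 = 1/2 + 3/4 + 1 + 5/4
 = 7/2

3.5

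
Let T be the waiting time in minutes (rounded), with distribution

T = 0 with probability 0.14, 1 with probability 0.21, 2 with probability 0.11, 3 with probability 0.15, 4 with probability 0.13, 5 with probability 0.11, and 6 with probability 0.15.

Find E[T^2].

E[T^2] = Σ t^2·P(T=t)
 = 0·0.14 + 1·0.21 + 4·0.11 + 9·0.15 + 16·0.13 + 25·0.11 + 36·0.15
 = 0 + 0.21 + 0.44 + 1.35 + 2.08 + 2.75 + 5.4
 = 12.23

12.23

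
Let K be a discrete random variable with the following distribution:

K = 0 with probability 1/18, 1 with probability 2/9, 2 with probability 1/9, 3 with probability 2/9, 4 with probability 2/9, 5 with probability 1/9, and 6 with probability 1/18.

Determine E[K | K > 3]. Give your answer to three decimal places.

4.571

P(K > 3) = 2/9 + 1/9 + 1/18 = 7/18.
E[K | K > 3] = [4·2/9 + 5·1/9 + 6·1/18] / (7/18)
 = 16/9 / (7/18)
 = 32/7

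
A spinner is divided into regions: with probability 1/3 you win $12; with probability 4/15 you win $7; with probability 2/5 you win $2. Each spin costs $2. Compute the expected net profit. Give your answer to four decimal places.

E[payout] = 12·1/3 + 7·4/15 + 2·2/5
 = 4 + 28/15 + 4/5
 = 20/3
Net = 20/3 - 2 = 14/3

4.6667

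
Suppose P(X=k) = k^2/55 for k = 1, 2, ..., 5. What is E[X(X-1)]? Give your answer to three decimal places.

E[X(X-1)] = Σ x(x-1)·P(X=x)
 = 0·1/55 + 2·4/55 + 6·9/55 + 12·16/55 + 20·5/11
 = 0 + 8/55 + 54/55 + 192/55 + 100/11
 = 754/55

13.709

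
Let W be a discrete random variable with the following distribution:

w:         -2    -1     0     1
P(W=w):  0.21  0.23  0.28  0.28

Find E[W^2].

1.35

E[W^2] = Σ w^2·P(W=w)
 = 4·0.21 + 1·0.23 + 0·0.28 + 1·0.28
 = 0.84 + 0.23 + 0 + 0.28
 = 1.35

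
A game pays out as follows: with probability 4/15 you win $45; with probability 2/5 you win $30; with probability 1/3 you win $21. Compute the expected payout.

31

E[payout] = 45·4/15 + 30·2/5 + 21·1/3
 = 12 + 12 + 7
 = 31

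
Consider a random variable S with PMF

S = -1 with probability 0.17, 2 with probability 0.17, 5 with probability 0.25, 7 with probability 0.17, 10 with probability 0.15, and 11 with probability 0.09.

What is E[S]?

E[S] = Σ s·P(S=s)
 = (-1)·0.17 + 2·0.17 + 5·0.25 + 7·0.17 + 10·0.15 + 11·0.09
 = (-0.17) + 0.34 + 1.25 + 1.19 + 1.5 + 0.99
 = 5.1

5.1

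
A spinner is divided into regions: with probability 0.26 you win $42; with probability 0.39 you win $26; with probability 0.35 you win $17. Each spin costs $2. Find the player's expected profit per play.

E[payout] = 42·0.26 + 26·0.39 + 17·0.35
 = 10.92 + 10.14 + 5.95
 = 27.01
Net = 27.01 - 2 = 25.01

25.01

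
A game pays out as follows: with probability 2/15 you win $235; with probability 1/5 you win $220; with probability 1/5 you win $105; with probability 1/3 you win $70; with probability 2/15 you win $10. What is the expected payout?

121

E[payout] = 235·2/15 + 220·1/5 + 105·1/5 + 70·1/3 + 10·2/15
 = 94/3 + 44 + 21 + 70/3 + 4/3
 = 121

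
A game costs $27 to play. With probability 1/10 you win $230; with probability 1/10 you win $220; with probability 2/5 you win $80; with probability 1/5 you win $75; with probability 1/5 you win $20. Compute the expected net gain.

69

E[payout] = 230·1/10 + 220·1/10 + 80·2/5 + 75·1/5 + 20·1/5
 = 23 + 22 + 32 + 15 + 4
 = 96
Net = 96 - 27 = 69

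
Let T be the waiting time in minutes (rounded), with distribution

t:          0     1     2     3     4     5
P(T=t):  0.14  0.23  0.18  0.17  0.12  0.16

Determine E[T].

E[T] = Σ t·P(T=t)
 = 0·0.14 + 1·0.23 + 2·0.18 + 3·0.17 + 4·0.12 + 5·0.16
 = 0 + 0.23 + 0.36 + 0.51 + 0.48 + 0.8
 = 2.38

2.38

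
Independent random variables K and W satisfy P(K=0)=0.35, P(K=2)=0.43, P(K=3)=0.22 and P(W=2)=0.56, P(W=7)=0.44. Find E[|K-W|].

E[|K-W|] = Σ_k Σ_w |k-w| · P(K=k)P(W=w)
 = 2·0.196 + 7·0.154 + 0·0.2408 + 5·0.1892 + 1·0.1232 + 4·0.0968
 = 0.392 + 1.078 + 0 + 0.946 + 0.1232 + 0.3872
 = 2.9264

2.9264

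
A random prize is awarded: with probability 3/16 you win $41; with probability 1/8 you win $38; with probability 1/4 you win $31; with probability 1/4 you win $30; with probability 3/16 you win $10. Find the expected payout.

E[payout] = 41·3/16 + 38·1/8 + 31·1/4 + 30·1/4 + 10·3/16
 = 123/16 + 19/4 + 31/4 + 15/2 + 15/8
 = 473/16

29.5625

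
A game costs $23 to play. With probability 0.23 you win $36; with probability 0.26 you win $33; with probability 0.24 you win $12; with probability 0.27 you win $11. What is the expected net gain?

E[payout] = 36·0.23 + 33·0.26 + 12·0.24 + 11·0.27
 = 8.28 + 8.58 + 2.88 + 2.97
 = 22.71
Net = 22.71 - 23 = -0.29

-0.29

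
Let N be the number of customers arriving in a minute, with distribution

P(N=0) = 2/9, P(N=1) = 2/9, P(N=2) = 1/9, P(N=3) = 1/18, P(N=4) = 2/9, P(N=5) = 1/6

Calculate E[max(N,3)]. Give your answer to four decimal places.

3.5556

E[max(N,3)] = Σ max(n,3)·P(N=n)
 = 3·2/9 + 3·2/9 + 3·1/9 + 3·1/18 + 4·2/9 + 5·1/6
 = 2/3 + 2/3 + 1/3 + 1/6 + 8/9 + 5/6
 = 32/9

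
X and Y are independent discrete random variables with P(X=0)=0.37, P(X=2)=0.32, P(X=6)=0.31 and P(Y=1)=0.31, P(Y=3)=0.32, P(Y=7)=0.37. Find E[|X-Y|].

3.1146

E[|X-Y|] = Σ_x Σ_y |x-y| · P(X=x)P(Y=y)
 = 1·0.1147 + 3·0.1184 + 7·0.1369 + 1·0.0992 + 1·0.1024 + 5·0.1184 + 5·0.0961 + 3·0.0992 + 1·0.1147
 = 0.1147 + 0.3552 + 0.9583 + 0.0992 + 0.1024 + 0.592 + 0.4805 + 0.2976 + 0.1147
 = 3.1146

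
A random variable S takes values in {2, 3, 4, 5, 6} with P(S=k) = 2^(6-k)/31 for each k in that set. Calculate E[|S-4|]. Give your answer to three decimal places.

1.419

E[|S-4|] = Σ |s-4|·P(S=s)
 = 2·16/31 + 1·8/31 + 0·4/31 + 1·2/31 + 2·1/31
 = 32/31 + 8/31 + 0 + 2/31 + 2/31
 = 44/31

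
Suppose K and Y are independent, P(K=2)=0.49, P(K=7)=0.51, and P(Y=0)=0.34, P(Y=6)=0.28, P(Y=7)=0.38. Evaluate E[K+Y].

E[K+Y] = Σ_k Σ_y (k+y) · P(K=k)P(Y=y)
 = 2·0.1666 + 8·0.1372 + 9·0.1862 + 7·0.1734 + 13·0.1428 + 14·0.1938
 = 0.3332 + 1.0976 + 1.6758 + 1.2138 + 1.8564 + 2.7132
 = 8.89

8.89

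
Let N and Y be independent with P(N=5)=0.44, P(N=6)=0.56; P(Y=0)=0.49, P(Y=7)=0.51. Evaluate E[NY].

19.8492

E[NY] = Σ_n Σ_y ny · P(N=n)P(Y=y)
 = 0·0.2156 + 35·0.2244 + 0·0.2744 + 42·0.2856
 = 0 + 7.854 + 0 + 11.9952
 = 19.8492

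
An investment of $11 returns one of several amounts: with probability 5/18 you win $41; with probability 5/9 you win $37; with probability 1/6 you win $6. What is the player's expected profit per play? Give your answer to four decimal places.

E[payout] = 41·5/18 + 37·5/9 + 6·1/6
 = 205/18 + 185/9 + 1
 = 593/18
Net = 593/18 - 11 = 395/18

21.9444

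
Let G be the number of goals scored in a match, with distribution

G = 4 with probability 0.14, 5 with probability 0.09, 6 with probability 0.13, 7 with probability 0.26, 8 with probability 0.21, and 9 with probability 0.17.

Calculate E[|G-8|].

1.52

E[|G-8|] = Σ |g-8|·P(G=g)
 = 4·0.14 + 3·0.09 + 2·0.13 + 1·0.26 + 0·0.21 + 1·0.17
 = 0.56 + 0.27 + 0.26 + 0.26 + 0 + 0.17
 = 1.52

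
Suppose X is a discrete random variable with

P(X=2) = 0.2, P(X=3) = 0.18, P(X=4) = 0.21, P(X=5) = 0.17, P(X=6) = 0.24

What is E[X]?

E[X] = Σ x·P(X=x)
 = 2·0.2 + 3·0.18 + 4·0.21 + 5·0.17 + 6·0.24
 = 0.4 + 0.54 + 0.84 + 0.85 + 1.44
 = 4.07

4.07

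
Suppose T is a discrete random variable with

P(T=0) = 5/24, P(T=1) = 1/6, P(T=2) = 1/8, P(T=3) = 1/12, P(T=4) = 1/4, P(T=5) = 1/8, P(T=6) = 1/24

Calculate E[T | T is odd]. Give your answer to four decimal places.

P(T is odd) = 1/6 + 1/12 + 1/8 = 3/8.
E[T | T is odd] = [1·1/6 + 3·1/12 + 5·1/8] / (3/8)
 = 25/24 / (3/8)
 = 25/9

2.7778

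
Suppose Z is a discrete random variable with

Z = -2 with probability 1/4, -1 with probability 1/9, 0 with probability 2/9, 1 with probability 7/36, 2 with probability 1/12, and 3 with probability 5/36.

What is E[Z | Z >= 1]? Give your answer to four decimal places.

1.8667

P(Z >= 1) = 7/36 + 1/12 + 5/36 = 5/12.
E[Z | Z >= 1] = [1·7/36 + 2·1/12 + 3·5/36] / (5/12)
 = 7/9 / (5/12)
 = 28/15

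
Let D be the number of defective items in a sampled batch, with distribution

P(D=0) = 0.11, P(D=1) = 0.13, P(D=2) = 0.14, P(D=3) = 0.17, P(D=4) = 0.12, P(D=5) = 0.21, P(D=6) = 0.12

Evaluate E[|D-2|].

1.87

E[|D-2|] = Σ |d-2|·P(D=d)
 = 2·0.11 + 1·0.13 + 0·0.14 + 1·0.17 + 2·0.12 + 3·0.21 + 4·0.12
 = 0.22 + 0.13 + 0 + 0.17 + 0.24 + 0.63 + 0.48
 = 1.87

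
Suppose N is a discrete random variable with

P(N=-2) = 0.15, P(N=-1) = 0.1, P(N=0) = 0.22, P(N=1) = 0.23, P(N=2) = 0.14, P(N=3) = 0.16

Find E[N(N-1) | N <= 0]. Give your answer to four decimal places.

2.3404

P(N <= 0) = 0.15 + 0.1 + 0.22 = 0.47.
E[N(N-1) | N <= 0] = [6·0.15 + 2·0.1 + 0·0.22] / 0.47
 = 1.1 / 0.47
 = 110/47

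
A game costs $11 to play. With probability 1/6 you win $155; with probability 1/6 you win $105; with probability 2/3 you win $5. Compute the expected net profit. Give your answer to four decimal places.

35.6667

E[payout] = 155·1/6 + 105·1/6 + 5·2/3
 = 155/6 + 35/2 + 10/3
 = 140/3
Net = 140/3 - 11 = 107/3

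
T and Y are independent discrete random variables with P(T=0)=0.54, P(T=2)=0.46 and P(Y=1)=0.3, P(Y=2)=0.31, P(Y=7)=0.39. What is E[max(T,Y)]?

E[max(T,Y)] = Σ_t Σ_y max(t,y) · P(T=t)P(Y=y)
 = 1·0.162 + 2·0.1674 + 7·0.2106 + 2·0.138 + 2·0.1426 + 7·0.1794
 = 0.162 + 0.3348 + 1.4742 + 0.276 + 0.2852 + 1.2558
 = 3.788

3.788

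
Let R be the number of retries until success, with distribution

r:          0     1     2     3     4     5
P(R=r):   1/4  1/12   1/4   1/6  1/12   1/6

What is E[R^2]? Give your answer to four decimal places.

E[R^2] = Σ r^2·P(R=r)
 = 0·1/4 + 1·1/12 + 4·1/4 + 9·1/6 + 16·1/12 + 25·1/6
 = 0 + 1/12 + 1 + 3/2 + 4/3 + 25/6
 = 97/12

8.0833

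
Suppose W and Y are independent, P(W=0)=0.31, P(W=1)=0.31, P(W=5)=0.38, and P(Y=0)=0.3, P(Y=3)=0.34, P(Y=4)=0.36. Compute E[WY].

5.4366

E[WY] = Σ_w Σ_y wy · P(W=w)P(Y=y)
 = 0·0.093 + 0·0.1054 + 0·0.1116 + 0·0.093 + 3·0.1054 + 4·0.1116 + 0·0.114 + 15·0.1292 + 20·0.1368
 = 0 + 0 + 0 + 0 + 0.3162 + 0.4464 + 0 + 1.938 + 2.736
 = 5.4366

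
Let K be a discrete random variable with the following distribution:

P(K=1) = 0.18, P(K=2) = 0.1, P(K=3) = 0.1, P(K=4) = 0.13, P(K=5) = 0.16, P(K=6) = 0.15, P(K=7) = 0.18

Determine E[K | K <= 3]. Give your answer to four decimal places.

P(K <= 3) = 0.18 + 0.1 + 0.1 = 0.38.
E[K | K <= 3] = [1·0.18 + 2·0.1 + 3·0.1] / 0.38
 = 0.68 / 0.38
 = 34/19

1.7895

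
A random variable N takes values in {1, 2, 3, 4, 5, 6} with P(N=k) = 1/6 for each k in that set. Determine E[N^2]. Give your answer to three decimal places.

15.167

E[N^2] = Σ n^2·P(N=n)
 = 1·1/6 + 4·1/6 + 9·1/6 + 16·1/6 + 25·1/6 + 36·1/6
 = 1/6 + 2/3 + 3/2 + 8/3 + 25/6 + 6
 = 91/6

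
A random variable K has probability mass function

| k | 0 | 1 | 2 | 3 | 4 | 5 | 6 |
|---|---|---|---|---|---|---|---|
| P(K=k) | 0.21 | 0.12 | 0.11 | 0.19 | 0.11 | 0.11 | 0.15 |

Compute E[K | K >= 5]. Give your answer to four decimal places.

P(K >= 5) = 0.11 + 0.15 = 0.26.
E[K | K >= 5] = [5·0.11 + 6·0.15] / 0.26
 = 1.45 / 0.26
 = 145/26

5.5769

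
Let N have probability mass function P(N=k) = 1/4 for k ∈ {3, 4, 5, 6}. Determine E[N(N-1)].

E[N(N-1)] = Σ n(n-1)·P(N=n)
 = 6·1/4 + 12·1/4 + 20·1/4 + 30·1/4
 = 3/2 + 3 + 5 + 15/2
 = 17

17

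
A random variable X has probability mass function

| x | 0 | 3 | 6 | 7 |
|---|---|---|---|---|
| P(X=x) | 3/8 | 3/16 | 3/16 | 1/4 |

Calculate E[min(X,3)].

1.875

E[min(X,3)] = Σ min(x,3)·P(X=x)
 = 0·3/8 + 3·3/16 + 3·3/16 + 3·1/4
 = 0 + 9/16 + 9/16 + 3/4
 = 15/8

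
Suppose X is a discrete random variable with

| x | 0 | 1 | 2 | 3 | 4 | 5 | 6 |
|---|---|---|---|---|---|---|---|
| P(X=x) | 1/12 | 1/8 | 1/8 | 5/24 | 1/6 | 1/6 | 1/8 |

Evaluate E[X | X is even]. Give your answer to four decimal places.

3.3333

P(X is even) = 1/12 + 1/8 + 1/6 + 1/8 = 1/2.
E[X | X is even] = [0·1/12 + 2·1/8 + 4·1/6 + 6·1/8] / (1/2)
 = 5/3 / (1/2)
 = 10/3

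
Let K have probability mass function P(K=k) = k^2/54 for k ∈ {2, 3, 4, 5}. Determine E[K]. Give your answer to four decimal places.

E[K] = Σ k·P(K=k)
 = 2·2/27 + 3·1/6 + 4·8/27 + 5·25/54
 = 4/27 + 1/2 + 32/27 + 125/54
 = 112/27

4.1481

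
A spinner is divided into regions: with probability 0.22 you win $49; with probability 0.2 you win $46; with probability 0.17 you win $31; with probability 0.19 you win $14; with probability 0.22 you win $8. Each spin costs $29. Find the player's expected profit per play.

0.67

E[payout] = 49·0.22 + 46·0.2 + 31·0.17 + 14·0.19 + 8·0.22
 = 10.78 + 9.2 + 5.27 + 2.66 + 1.76
 = 29.67
Net = 29.67 - 29 = 0.67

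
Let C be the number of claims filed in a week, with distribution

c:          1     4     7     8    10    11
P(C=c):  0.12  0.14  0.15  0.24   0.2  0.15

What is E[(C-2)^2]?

E[(C-2)^2] = Σ (c-2)^2·P(C=c)
 = 1·0.12 + 4·0.14 + 25·0.15 + 36·0.24 + 64·0.2 + 81·0.15
 = 0.12 + 0.56 + 3.75 + 8.64 + 12.8 + 12.15
 = 38.02

38.02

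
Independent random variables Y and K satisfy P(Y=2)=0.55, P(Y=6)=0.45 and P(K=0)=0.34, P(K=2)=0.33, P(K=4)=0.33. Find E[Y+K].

5.78

E[Y+K] = Σ_y Σ_k (y+k) · P(Y=y)P(K=k)
 = 2·0.187 + 4·0.1815 + 6·0.1815 + 6·0.153 + 8·0.1485 + 10·0.1485
 = 0.374 + 0.726 + 1.089 + 0.918 + 1.188 + 1.485
 = 5.78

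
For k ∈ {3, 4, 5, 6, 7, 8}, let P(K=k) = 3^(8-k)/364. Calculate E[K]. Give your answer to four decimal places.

3.4918

E[K] = Σ k·P(K=k)
 = 3·243/364 + 4·81/364 + 5·27/364 + 6·9/364 + 7·3/364 + 8·1/364
 = 729/364 + 81/91 + 135/364 + 27/182 + 3/52 + 2/91
 = 1271/364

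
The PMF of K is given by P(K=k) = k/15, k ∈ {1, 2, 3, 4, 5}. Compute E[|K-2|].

1.8

E[|K-2|] = Σ |k-2|·P(K=k)
 = 1·1/15 + 0·2/15 + 1·1/5 + 2·4/15 + 3·1/3
 = 1/15 + 0 + 1/5 + 8/15 + 1
 = 9/5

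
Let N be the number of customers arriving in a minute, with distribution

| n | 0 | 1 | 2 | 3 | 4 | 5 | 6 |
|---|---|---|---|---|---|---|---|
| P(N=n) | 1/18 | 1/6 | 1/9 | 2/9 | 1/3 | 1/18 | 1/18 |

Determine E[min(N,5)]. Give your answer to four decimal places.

2.9444

E[min(N,5)] = Σ min(n,5)·P(N=n)
 = 0·1/18 + 1·1/6 + 2·1/9 + 3·2/9 + 4·1/3 + 5·1/18 + 5·1/18
 = 0 + 1/6 + 2/9 + 2/3 + 4/3 + 5/18 + 5/18
 = 53/18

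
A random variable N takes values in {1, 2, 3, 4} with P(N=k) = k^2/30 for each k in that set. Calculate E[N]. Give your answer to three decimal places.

3.333

E[N] = Σ n·P(N=n)
 = 1·1/30 + 2·2/15 + 3·3/10 + 4·8/15
 = 1/30 + 4/15 + 9/10 + 32/15
 = 10/3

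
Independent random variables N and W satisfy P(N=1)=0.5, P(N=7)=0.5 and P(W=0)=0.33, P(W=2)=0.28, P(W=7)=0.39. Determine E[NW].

13.16

E[NW] = Σ_n Σ_w nw · P(N=n)P(W=w)
 = 0·0.165 + 2·0.14 + 7·0.195 + 0·0.165 + 14·0.14 + 49·0.195
 = 0 + 0.28 + 1.365 + 0 + 1.96 + 9.555
 = 13.16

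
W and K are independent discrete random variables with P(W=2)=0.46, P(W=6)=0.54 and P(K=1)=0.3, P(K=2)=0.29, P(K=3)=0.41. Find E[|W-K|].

E[|W-K|] = Σ_w Σ_k |w-k| · P(W=w)P(K=k)
 = 1·0.138 + 0·0.1334 + 1·0.1886 + 5·0.162 + 4·0.1566 + 3·0.2214
 = 0.138 + 0 + 0.1886 + 0.81 + 0.6264 + 0.6642
 = 2.4272

2.4272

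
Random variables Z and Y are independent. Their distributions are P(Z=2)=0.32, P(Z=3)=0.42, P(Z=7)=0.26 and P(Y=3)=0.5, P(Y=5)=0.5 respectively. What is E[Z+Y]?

7.72

E[Z+Y] = Σ_z Σ_y (z+y) · P(Z=z)P(Y=y)
 = 5·0.16 + 7·0.16 + 6·0.21 + 8·0.21 + 10·0.13 + 12·0.13
 = 0.8 + 1.12 + 1.26 + 1.68 + 1.3 + 1.56
 = 7.72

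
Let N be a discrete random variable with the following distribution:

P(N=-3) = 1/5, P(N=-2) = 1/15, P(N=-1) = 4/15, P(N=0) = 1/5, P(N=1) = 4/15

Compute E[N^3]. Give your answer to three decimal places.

E[N^3] = Σ n^3·P(N=n)
 = (-27)·1/5 + (-8)·1/15 + (-1)·4/15 + 0·1/5 + 1·4/15
 = (-27/5) + (-8/15) + (-4/15) + 0 + 4/15
 = -89/15

-5.933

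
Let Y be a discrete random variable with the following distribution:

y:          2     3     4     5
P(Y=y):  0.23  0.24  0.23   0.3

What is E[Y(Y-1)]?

E[Y(Y-1)] = Σ y(y-1)·P(Y=y)
 = 2·0.23 + 6·0.24 + 12·0.23 + 20·0.3
 = 0.46 + 1.44 + 2.76 + 6
 = 10.66

10.66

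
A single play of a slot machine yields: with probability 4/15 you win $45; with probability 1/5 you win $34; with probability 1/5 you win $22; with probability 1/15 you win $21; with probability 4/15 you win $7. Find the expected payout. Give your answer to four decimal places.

E[payout] = 45·4/15 + 34·1/5 + 22·1/5 + 21·1/15 + 7·4/15
 = 12 + 34/5 + 22/5 + 7/5 + 28/15
 = 397/15

26.4667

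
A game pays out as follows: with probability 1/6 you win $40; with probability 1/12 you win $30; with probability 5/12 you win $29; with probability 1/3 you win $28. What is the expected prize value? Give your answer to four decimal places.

30.5833

E[payout] = 40·1/6 + 30·1/12 + 29·5/12 + 28·1/3
 = 20/3 + 5/2 + 145/12 + 28/3
 = 367/12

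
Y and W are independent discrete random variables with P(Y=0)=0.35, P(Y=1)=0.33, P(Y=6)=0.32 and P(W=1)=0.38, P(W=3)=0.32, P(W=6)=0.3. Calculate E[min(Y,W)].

1.3348

E[min(Y,W)] = Σ_y Σ_w min(y,w) · P(Y=y)P(W=w)
 = 0·0.133 + 0·0.112 + 0·0.105 + 1·0.1254 + 1·0.1056 + 1·0.099 + 1·0.1216 + 3·0.1024 + 6·0.096
 = 0 + 0 + 0 + 0.1254 + 0.1056 + 0.099 + 0.1216 + 0.3072 + 0.576
 = 1.3348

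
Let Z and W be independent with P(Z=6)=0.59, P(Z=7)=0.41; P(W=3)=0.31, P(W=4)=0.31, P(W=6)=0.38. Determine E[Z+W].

E[Z+W] = Σ_z Σ_w (z+w) · P(Z=z)P(W=w)
 = 9·0.1829 + 10·0.1829 + 12·0.2242 + 10·0.1271 + 11·0.1271 + 13·0.1558
 = 1.6461 + 1.829 + 2.6904 + 1.271 + 1.3981 + 2.0254
 = 10.86

10.86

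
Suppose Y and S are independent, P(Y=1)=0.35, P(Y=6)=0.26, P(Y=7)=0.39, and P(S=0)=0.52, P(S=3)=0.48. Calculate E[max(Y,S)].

E[max(Y,S)] = Σ_y Σ_s max(y,s) · P(Y=y)P(S=s)
 = 1·0.182 + 3·0.168 + 6·0.1352 + 6·0.1248 + 7·0.2028 + 7·0.1872
 = 0.182 + 0.504 + 0.8112 + 0.7488 + 1.4196 + 1.3104
 = 4.976

4.976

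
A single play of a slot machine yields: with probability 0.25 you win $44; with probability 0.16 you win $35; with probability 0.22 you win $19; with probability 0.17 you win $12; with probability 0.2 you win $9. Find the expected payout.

E[payout] = 44·0.25 + 35·0.16 + 19·0.22 + 12·0.17 + 9·0.2
 = 11 + 5.6 + 4.18 + 2.04 + 1.8
 = 24.62

24.62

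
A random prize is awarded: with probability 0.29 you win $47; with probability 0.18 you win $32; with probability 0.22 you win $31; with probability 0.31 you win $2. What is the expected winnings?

E[payout] = 47·0.29 + 32·0.18 + 31·0.22 + 2·0.31
 = 13.63 + 5.76 + 6.82 + 0.62
 = 26.83

26.83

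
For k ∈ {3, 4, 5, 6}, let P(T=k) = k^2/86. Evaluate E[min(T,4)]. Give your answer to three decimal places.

3.895

E[min(T,4)] = Σ min(t,4)·P(T=t)
 = 3·9/86 + 4·8/43 + 4·25/86 + 4·18/43
 = 27/86 + 32/43 + 50/43 + 72/43
 = 335/86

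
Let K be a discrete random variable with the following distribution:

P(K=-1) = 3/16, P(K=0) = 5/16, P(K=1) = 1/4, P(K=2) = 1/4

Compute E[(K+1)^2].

E[(K+1)^2] = Σ (k+1)^2·P(K=k)
 = 0·3/16 + 1·5/16 + 4·1/4 + 9·1/4
 = 0 + 5/16 + 1 + 9/4
 = 57/16

3.5625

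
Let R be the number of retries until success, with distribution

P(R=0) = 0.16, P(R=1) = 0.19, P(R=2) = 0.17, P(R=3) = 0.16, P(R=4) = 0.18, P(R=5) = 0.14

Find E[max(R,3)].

E[max(R,3)] = Σ max(r,3)·P(R=r)
 = 3·0.16 + 3·0.19 + 3·0.17 + 3·0.16 + 4·0.18 + 5·0.14
 = 0.48 + 0.57 + 0.51 + 0.48 + 0.72 + 0.7
 = 3.46

3.46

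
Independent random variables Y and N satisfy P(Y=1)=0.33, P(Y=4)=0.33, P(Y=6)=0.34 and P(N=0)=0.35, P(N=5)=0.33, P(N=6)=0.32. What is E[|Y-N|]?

E[|Y-N|] = Σ_y Σ_n |y-n| · P(Y=y)P(N=n)
 = 1·0.1155 + 4·0.1089 + 5·0.1056 + 4·0.1155 + 1·0.1089 + 2·0.1056 + 6·0.119 + 1·0.1122 + 0·0.1088
 = 0.1155 + 0.4356 + 0.528 + 0.462 + 0.1089 + 0.2112 + 0.714 + 0.1122 + 0
 = 2.6874

2.6874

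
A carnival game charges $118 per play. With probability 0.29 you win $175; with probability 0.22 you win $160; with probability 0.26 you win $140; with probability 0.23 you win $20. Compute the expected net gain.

8.95

E[payout] = 175·0.29 + 160·0.22 + 140·0.26 + 20·0.23
 = 50.75 + 35.2 + 36.4 + 4.6
 = 126.95
Net = 126.95 - 118 = 8.95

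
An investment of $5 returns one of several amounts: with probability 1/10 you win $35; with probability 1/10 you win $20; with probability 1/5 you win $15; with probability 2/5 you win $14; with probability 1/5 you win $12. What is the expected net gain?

E[payout] = 35·1/10 + 20·1/10 + 15·1/5 + 14·2/5 + 12·1/5
 = 7/2 + 2 + 3 + 28/5 + 12/5
 = 33/2
Net = 33/2 - 5 = 23/2

11.5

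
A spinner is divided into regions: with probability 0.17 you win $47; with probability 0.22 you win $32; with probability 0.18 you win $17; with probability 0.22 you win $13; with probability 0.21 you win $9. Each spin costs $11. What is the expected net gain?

E[payout] = 47·0.17 + 32·0.22 + 17·0.18 + 13·0.22 + 9·0.21
 = 7.99 + 7.04 + 3.06 + 2.86 + 1.89
 = 22.84
Net = 22.84 - 11 = 11.84

11.84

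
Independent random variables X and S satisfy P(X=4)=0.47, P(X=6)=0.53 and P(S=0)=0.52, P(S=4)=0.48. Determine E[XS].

9.7152

E[XS] = Σ_x Σ_s xs · P(X=x)P(S=s)
 = 0·0.2444 + 16·0.2256 + 0·0.2756 + 24·0.2544
 = 0 + 3.6096 + 0 + 6.1056
 = 9.7152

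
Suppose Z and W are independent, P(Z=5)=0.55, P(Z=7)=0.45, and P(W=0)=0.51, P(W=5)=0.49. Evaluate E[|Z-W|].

E[|Z-W|] = Σ_z Σ_w |z-w| · P(Z=z)P(W=w)
 = 5·0.2805 + 0·0.2695 + 7·0.2295 + 2·0.2205
 = 1.4025 + 0 + 1.6065 + 0.441
 = 3.45

3.45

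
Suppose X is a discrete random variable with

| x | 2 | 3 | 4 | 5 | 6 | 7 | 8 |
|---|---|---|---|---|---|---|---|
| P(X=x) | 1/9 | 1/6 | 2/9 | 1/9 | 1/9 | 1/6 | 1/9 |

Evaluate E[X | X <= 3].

2.6

P(X <= 3) = 1/9 + 1/6 = 5/18.
E[X | X <= 3] = [2·1/9 + 3·1/6] / (5/18)
 = 13/18 / (5/18)
 = 13/5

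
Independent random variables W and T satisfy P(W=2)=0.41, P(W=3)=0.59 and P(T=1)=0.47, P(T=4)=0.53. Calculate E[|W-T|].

E[|W-T|] = Σ_w Σ_t |w-t| · P(W=w)P(T=t)
 = 1·0.1927 + 2·0.2173 + 2·0.2773 + 1·0.3127
 = 0.1927 + 0.4346 + 0.5546 + 0.3127
 = 1.4946

1.4946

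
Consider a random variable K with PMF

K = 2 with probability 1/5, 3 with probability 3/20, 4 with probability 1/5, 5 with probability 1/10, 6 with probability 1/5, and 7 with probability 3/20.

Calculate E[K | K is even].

P(K is even) = 1/5 + 1/5 + 1/5 = 3/5.
E[K | K is even] = [2·1/5 + 4·1/5 + 6·1/5] / (3/5)
 = 12/5 / (3/5)
 = 4

4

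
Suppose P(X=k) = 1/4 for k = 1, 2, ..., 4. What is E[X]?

2.5

E[X] = Σ x·P(X=x)
 = 1·1/4 + 2·1/4 + 3·1/4 + 4·1/4
 = 1/4 + 1/2 + 3/4 + 1
 = 5/2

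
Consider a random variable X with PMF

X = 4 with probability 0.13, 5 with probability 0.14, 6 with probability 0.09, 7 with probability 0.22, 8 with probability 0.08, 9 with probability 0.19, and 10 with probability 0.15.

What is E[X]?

E[X] = Σ x·P(X=x)
 = 4·0.13 + 5·0.14 + 6·0.09 + 7·0.22 + 8·0.08 + 9·0.19 + 10·0.15
 = 0.52 + 0.7 + 0.54 + 1.54 + 0.64 + 1.71 + 1.5
 = 7.15

7.15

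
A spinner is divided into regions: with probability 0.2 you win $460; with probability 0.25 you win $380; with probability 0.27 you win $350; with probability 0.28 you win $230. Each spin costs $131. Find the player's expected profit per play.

E[payout] = 460·0.2 + 380·0.25 + 350·0.27 + 230·0.28
 = 92 + 95 + 94.5 + 64.4
 = 345.9
Net = 345.9 - 131 = 214.9

214.9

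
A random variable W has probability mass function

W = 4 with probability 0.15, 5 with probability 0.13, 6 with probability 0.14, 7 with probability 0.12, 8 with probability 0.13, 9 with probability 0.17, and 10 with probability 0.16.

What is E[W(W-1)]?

E[W(W-1)] = Σ w(w-1)·P(W=w)
 = 12·0.15 + 20·0.13 + 30·0.14 + 42·0.12 + 56·0.13 + 72·0.17 + 90·0.16
 = 1.8 + 2.6 + 4.2 + 5.04 + 7.28 + 12.24 + 14.4
 = 47.56

47.56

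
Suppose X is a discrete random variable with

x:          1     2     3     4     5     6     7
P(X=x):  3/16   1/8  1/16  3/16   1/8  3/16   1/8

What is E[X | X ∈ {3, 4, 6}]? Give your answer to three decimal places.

4.714

P(X ∈ {3, 4, 6}) = 1/16 + 3/16 + 3/16 = 7/16.
E[X | X ∈ {3, 4, 6}] = [3·1/16 + 4·3/16 + 6·3/16] / (7/16)
 = 33/16 / (7/16)
 = 33/7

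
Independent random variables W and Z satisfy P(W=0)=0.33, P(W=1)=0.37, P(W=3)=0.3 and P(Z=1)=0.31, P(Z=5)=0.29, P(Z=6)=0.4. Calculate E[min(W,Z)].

E[min(W,Z)] = Σ_w Σ_z min(w,z) · P(W=w)P(Z=z)
 = 0·0.1023 + 0·0.0957 + 0·0.132 + 1·0.1147 + 1·0.1073 + 1·0.148 + 1·0.093 + 3·0.087 + 3·0.12
 = 0 + 0 + 0 + 0.1147 + 0.1073 + 0.148 + 0.093 + 0.261 + 0.36
 = 1.084

1.084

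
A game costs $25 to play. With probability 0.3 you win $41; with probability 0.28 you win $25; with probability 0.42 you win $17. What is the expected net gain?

1.44

E[payout] = 41·0.3 + 25·0.28 + 17·0.42
 = 12.3 + 7 + 7.14
 = 26.44
Net = 26.44 - 25 = 1.44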